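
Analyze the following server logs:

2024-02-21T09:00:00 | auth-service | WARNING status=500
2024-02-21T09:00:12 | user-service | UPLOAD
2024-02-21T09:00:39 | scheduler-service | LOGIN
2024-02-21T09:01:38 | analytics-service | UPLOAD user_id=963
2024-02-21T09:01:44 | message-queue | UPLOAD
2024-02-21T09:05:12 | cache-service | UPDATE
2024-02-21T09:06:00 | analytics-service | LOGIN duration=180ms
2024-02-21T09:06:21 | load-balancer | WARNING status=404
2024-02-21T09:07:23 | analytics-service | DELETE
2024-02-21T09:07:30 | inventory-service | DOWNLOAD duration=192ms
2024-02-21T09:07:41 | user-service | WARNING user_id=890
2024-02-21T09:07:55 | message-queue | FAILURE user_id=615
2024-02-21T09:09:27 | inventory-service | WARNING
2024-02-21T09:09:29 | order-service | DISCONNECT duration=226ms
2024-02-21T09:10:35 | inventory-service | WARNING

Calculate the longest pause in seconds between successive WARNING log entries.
381

To find the longest gap:

1. Extract all WARNING events in chronological order
2. Calculate time differences between consecutive events
3. Find the maximum difference
4. Longest gap: 381 seconds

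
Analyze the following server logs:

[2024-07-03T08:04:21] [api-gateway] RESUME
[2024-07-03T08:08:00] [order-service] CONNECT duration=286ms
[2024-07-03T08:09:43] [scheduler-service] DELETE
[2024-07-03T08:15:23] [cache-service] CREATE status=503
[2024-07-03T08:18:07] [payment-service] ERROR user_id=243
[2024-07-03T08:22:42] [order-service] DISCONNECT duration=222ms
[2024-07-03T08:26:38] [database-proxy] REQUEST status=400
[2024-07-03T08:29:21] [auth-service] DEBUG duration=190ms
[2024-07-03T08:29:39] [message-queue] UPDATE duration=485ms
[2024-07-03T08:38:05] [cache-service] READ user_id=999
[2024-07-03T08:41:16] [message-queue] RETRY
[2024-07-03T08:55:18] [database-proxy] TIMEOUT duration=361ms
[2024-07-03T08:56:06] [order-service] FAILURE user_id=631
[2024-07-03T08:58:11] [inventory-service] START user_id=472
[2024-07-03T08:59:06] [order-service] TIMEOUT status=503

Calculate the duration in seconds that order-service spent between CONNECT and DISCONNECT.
882

To calculate state duration:

1. Find CONNECT event for order-service: 2024-07-03T08:08:00
2. Find DISCONNECT event for order-service: 2024-07-03T08:22:42
3. Calculate duration: 2024-07-03T08:22:42 - 2024-07-03T08:08:00 = 882 seconds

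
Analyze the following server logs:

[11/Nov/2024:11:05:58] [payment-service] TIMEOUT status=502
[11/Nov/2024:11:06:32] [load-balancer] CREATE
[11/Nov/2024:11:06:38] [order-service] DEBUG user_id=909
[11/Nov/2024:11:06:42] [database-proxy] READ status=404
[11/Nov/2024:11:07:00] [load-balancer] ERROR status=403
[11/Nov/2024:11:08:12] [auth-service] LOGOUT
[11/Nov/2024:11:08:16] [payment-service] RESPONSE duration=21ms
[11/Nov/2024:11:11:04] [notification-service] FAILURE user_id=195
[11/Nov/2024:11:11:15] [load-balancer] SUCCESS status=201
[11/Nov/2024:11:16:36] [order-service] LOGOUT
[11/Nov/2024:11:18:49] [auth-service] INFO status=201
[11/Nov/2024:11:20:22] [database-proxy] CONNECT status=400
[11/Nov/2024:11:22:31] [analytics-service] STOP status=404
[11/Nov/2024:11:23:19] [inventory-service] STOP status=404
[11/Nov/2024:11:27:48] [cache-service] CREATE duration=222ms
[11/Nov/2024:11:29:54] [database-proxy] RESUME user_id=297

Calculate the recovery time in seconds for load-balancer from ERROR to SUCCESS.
255

To calculate recovery time:

1. Find ERROR event for load-balancer: 11/Nov/2024:11:07:00
2. Find next SUCCESS event for load-balancer: 11/Nov/2024:11:11:15
3. Recovery time: 11/Nov/2024:11:11:15 - 11/Nov/2024:11:07:00 = 255 seconds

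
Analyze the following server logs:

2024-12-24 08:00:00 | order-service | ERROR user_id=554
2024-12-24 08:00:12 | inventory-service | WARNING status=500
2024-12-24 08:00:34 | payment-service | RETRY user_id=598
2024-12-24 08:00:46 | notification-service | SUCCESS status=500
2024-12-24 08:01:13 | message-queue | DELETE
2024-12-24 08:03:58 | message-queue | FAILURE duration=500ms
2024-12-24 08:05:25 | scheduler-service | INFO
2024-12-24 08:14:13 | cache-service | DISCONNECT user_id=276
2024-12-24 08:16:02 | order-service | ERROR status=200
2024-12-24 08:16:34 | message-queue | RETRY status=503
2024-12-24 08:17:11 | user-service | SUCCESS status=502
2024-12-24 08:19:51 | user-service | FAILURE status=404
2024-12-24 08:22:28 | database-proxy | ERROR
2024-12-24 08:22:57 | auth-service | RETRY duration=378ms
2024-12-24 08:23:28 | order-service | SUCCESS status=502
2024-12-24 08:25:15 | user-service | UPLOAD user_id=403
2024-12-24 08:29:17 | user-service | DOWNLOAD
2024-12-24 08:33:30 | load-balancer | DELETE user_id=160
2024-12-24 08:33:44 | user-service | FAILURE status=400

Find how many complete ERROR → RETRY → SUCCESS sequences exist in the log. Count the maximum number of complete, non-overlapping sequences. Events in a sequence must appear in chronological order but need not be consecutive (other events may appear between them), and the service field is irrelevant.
3

To count sequences:

1. Look for pattern: ERROR → RETRY → SUCCESS
2. Greedily scan the log in chronological order, matching each sequence element in turn (ignoring service)
3. Each time the full pattern completes, increment the count and restart matching from the next event
4. Complete non-overlapping sequences found: 3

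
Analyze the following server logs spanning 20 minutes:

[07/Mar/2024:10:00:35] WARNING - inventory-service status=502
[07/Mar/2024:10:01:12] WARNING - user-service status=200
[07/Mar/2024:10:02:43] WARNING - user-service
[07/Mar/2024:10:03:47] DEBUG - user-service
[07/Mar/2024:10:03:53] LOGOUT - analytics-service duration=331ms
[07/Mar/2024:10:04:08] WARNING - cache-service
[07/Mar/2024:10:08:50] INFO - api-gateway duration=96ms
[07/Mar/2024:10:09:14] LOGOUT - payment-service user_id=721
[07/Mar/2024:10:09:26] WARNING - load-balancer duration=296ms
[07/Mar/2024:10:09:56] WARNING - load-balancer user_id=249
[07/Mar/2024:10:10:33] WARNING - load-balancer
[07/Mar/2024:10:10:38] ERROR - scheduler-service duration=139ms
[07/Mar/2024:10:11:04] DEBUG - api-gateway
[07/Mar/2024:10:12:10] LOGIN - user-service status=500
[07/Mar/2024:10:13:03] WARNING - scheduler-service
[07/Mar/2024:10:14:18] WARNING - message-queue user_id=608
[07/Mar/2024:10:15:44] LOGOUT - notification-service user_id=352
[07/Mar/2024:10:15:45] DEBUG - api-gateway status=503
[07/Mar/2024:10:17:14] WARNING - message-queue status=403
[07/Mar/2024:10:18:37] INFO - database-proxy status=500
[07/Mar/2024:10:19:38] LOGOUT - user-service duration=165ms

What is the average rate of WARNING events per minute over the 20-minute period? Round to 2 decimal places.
0.5

To calculate the rate:

1. Count total WARNING events: 10
2. Total time period: 20 minutes
3. Rate = 10 / 20 = 0.5 events per minute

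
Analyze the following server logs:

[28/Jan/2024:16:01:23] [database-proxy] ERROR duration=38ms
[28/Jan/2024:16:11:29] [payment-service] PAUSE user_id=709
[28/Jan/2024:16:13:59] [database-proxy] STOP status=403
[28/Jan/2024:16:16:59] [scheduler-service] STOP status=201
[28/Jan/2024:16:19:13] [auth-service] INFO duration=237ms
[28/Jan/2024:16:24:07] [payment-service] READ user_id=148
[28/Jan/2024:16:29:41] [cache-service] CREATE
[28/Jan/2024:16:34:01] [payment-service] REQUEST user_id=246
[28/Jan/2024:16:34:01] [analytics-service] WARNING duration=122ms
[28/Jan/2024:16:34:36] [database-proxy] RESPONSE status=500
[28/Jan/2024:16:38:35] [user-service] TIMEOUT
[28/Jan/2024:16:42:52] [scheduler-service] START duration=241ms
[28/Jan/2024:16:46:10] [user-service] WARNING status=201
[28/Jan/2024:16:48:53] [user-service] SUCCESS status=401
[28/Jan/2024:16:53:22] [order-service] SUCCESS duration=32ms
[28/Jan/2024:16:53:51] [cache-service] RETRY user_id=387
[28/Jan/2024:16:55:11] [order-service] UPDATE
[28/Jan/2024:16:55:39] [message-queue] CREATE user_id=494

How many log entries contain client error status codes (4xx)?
2

To find matching entries:

1. Pattern to match: client error status codes (4xx)
2. Scan each log entry for the pattern
3. Count matches: 2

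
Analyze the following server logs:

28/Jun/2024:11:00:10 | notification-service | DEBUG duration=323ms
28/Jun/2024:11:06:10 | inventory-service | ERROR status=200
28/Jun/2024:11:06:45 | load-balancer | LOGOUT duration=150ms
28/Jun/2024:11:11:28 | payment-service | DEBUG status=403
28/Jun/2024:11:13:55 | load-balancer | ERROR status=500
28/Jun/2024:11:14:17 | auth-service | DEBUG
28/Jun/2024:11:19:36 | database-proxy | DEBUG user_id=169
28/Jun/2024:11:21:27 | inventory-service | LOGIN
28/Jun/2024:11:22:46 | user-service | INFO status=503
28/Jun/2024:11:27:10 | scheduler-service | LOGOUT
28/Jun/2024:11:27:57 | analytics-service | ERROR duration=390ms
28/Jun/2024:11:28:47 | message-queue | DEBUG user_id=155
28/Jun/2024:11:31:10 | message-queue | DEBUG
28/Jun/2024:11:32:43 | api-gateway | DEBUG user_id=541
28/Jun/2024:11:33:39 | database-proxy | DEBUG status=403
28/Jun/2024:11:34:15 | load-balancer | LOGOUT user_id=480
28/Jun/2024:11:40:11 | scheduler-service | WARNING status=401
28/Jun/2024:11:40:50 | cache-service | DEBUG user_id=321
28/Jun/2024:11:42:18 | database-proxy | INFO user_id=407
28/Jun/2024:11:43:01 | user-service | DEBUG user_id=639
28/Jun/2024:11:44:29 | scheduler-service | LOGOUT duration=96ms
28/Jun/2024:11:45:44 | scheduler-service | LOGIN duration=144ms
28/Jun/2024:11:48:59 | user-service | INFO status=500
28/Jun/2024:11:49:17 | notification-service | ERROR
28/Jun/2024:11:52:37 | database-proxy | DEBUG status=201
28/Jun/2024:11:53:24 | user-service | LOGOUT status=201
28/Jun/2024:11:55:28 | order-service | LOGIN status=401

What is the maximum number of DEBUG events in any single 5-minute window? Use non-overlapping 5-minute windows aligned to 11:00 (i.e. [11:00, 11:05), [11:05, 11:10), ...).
3

To find the burst window:

1. Divide the log period into non-overlapping 5-minute windows starting at 11:00
2. Count DEBUG events in each window
3. Find the window with maximum count
4. Maximum events in a window: 3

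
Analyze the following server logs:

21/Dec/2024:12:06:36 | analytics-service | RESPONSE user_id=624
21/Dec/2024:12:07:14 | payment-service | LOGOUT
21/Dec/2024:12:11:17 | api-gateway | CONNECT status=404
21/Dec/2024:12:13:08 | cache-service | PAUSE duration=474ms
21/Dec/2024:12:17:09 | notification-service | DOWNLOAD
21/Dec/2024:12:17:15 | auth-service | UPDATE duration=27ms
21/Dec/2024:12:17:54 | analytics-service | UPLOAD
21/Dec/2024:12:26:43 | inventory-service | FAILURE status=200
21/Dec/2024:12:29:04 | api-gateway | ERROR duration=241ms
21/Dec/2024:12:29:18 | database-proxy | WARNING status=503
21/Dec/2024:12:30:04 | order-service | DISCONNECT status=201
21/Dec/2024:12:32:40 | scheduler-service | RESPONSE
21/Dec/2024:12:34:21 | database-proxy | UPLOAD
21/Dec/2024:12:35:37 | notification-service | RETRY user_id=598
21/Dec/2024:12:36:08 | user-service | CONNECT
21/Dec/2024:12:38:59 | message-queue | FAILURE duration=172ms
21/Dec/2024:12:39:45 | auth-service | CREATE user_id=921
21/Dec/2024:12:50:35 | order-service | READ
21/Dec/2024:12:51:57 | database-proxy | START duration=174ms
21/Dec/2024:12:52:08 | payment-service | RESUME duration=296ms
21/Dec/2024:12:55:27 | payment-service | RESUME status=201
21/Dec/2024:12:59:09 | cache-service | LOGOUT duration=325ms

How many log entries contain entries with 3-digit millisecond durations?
6

To find matching entries:

1. Pattern to match: entries with 3-digit millisecond durations
2. Scan each log entry for the pattern
3. Count matches: 6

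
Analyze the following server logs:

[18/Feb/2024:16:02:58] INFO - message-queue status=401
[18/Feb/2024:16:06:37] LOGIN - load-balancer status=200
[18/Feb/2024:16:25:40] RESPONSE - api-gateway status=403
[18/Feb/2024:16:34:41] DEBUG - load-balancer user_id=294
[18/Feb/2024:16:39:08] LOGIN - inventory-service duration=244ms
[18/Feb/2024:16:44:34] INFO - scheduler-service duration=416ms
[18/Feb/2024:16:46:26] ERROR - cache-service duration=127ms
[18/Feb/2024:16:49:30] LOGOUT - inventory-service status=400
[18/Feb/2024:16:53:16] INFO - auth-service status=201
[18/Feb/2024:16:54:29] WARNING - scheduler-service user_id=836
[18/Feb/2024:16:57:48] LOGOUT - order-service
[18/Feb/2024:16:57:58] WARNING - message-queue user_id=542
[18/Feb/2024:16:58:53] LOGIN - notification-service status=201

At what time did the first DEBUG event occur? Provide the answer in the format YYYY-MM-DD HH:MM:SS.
2024-02-18 16:34:41

To find the first event:

1. Filter for all DEBUG events
2. Sort by timestamp
3. Select the first one
4. Timestamp: 2024-02-18 16:34:41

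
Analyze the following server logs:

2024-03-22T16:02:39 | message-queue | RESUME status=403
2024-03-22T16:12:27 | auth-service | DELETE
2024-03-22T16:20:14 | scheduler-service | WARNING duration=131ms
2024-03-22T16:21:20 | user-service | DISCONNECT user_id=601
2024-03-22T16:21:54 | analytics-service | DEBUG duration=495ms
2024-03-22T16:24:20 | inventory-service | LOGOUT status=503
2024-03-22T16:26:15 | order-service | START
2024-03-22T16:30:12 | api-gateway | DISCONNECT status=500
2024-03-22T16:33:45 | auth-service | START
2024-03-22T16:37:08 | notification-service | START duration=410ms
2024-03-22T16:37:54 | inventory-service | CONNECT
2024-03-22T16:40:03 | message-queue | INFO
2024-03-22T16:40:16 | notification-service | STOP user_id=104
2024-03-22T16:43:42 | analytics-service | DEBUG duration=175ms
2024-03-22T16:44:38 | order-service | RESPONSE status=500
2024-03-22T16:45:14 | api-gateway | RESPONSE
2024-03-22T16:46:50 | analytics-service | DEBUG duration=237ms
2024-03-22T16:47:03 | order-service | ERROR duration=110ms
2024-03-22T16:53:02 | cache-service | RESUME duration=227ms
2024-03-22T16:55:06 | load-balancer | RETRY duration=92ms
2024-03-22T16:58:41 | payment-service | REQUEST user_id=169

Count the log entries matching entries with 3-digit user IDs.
3

To find matching entries:

1. Pattern to match: entries with 3-digit user IDs
2. Scan each log entry for the pattern
3. Count matches: 3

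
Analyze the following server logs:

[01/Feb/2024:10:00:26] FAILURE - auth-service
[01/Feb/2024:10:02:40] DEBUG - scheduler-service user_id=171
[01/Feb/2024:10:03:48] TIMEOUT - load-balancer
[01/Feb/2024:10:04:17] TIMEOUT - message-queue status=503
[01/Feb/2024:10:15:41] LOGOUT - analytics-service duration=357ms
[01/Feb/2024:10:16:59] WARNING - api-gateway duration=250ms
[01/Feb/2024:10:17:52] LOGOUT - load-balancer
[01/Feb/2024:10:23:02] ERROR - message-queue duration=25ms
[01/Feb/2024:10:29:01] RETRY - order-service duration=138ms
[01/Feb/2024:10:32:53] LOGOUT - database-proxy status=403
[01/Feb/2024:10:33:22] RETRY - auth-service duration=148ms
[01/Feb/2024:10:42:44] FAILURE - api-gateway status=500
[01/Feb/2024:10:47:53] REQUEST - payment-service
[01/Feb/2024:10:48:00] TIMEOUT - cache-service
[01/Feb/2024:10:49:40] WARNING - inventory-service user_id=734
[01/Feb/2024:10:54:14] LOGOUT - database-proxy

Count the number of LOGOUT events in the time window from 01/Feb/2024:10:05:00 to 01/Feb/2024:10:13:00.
0

To count events in the time window:

1. Window boundaries: 01/Feb/2024:10:05:00 to 01/Feb/2024:10:13:00
2. Filter for LOGOUT events within this window
3. Count matching events: 0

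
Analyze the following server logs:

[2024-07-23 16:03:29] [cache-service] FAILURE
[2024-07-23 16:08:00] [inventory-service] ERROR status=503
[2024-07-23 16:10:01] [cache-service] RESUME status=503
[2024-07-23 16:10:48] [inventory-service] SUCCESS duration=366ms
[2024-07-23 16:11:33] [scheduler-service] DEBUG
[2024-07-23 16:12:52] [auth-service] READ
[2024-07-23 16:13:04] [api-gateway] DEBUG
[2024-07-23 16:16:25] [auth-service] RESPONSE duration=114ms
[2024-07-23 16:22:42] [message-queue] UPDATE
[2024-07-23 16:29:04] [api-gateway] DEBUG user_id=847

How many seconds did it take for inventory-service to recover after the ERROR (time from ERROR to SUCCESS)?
168

To calculate recovery time:

1. Find ERROR event for inventory-service: 2024-07-23 16:08:00
2. Find next SUCCESS event for inventory-service: 2024-07-23 16:10:48
3. Recovery time: 2024-07-23 16:10:48 - 2024-07-23 16:08:00 = 168 seconds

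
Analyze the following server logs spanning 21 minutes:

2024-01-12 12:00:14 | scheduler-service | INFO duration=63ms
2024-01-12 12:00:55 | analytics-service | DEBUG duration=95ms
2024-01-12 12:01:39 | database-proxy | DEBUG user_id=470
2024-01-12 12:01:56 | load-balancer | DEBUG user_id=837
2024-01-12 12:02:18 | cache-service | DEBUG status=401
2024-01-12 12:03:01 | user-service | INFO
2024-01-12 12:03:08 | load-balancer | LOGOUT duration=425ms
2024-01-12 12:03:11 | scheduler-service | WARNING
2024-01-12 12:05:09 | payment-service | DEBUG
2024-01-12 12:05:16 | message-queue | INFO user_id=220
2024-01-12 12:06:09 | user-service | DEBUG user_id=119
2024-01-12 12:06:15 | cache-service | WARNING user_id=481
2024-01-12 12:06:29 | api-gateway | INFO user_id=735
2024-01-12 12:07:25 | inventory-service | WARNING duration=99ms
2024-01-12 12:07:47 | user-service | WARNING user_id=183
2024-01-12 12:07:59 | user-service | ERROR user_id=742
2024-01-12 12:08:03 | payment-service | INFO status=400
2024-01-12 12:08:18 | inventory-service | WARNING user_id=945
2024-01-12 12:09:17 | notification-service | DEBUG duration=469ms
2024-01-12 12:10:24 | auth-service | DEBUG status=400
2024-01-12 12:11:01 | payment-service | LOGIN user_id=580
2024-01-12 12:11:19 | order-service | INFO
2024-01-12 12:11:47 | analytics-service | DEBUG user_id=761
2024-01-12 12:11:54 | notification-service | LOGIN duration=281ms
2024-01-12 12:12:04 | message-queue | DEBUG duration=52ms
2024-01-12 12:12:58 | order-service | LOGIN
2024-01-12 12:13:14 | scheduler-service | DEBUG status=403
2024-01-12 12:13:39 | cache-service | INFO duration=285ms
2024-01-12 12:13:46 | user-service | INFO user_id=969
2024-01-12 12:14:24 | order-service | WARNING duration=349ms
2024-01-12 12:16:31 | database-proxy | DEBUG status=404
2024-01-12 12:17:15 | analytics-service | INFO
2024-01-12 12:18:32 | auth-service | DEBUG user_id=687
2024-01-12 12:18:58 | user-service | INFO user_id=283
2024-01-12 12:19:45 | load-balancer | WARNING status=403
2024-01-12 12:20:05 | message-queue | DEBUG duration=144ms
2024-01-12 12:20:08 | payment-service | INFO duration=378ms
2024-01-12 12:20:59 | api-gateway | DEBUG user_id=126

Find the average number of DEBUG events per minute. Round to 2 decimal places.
0.71

To calculate the rate:

1. Count total DEBUG events: 15
2. Total time period: 21 minutes
3. Rate = 15 / 21 = 0.71 events per minute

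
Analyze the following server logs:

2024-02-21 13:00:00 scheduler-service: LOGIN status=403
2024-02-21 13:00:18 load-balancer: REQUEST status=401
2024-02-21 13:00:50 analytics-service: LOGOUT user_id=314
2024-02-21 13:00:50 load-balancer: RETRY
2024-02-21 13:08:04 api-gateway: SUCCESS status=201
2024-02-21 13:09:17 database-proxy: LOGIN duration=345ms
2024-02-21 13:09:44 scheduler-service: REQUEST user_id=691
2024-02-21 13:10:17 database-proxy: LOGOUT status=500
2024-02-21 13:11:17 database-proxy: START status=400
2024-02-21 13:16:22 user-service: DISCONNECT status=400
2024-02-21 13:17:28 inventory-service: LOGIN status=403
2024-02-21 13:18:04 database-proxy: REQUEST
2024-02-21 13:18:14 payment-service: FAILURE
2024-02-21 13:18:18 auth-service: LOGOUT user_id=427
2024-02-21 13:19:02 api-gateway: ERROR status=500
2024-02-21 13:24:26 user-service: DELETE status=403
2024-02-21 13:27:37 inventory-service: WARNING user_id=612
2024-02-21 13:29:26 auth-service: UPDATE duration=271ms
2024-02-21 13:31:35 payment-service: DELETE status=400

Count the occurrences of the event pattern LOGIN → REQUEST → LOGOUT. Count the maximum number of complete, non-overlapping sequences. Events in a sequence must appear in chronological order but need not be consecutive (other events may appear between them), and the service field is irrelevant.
3

To count sequences:

1. Look for pattern: LOGIN → REQUEST → LOGOUT
2. Greedily scan the log in chronological order, matching each sequence element in turn (ignoring service)
3. Each time the full pattern completes, increment the count and restart matching from the next event
4. Complete non-overlapping sequences found: 3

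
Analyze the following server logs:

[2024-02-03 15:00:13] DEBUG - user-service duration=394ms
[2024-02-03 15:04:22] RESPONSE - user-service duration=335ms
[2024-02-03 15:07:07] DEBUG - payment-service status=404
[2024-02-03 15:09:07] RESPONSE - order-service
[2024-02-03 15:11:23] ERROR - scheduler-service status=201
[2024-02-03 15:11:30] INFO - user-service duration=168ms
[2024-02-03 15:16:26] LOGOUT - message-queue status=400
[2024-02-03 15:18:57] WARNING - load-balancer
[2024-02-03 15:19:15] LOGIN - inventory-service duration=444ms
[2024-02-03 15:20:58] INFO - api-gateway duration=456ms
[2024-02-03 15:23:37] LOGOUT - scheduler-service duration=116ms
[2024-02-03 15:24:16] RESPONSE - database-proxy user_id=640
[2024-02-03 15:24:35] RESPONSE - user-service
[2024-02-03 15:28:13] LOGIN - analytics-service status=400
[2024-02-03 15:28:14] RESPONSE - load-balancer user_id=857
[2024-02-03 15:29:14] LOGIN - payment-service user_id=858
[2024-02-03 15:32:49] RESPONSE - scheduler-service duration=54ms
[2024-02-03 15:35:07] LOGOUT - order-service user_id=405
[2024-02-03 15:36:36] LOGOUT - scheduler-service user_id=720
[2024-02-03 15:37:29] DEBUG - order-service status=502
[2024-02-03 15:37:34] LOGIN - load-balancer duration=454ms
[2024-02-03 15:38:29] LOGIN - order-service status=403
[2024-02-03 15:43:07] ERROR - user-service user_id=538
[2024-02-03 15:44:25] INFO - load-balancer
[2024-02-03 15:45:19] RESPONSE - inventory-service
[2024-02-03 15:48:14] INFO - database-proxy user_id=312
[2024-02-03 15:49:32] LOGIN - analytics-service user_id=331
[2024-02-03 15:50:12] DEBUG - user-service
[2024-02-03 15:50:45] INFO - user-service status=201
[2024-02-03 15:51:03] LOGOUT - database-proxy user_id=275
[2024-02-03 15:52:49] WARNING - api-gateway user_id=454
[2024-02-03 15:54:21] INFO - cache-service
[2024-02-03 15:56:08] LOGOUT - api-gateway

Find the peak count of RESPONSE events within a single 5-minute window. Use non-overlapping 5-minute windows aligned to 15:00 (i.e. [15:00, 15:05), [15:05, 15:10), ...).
2

To find the burst window:

1. Divide the log period into non-overlapping 5-minute windows starting at 15:00
2. Count RESPONSE events in each window
3. Find the window with maximum count
4. Maximum events in a window: 2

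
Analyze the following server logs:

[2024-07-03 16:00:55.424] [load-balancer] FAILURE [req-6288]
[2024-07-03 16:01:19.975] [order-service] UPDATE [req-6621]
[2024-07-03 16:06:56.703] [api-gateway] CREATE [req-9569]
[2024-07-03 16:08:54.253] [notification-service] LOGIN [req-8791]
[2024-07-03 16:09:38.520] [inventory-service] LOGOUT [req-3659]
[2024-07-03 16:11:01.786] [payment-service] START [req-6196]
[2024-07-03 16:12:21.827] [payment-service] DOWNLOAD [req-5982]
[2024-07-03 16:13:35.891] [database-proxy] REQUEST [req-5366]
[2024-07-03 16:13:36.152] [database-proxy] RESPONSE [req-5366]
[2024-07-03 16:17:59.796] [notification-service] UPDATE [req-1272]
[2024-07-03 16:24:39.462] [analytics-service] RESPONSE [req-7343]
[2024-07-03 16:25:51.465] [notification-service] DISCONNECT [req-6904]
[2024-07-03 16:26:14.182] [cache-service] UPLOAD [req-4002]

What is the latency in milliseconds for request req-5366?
261

To calculate latency:

1. Find REQUEST with id req-5366: 2024-07-03 16:13:35.891
2. Find RESPONSE with id req-5366: 2024-07-03 16:13:36.152
3. Latency: 2024-07-03 16:13:36.152 - 2024-07-03 16:13:35.891 = 261ms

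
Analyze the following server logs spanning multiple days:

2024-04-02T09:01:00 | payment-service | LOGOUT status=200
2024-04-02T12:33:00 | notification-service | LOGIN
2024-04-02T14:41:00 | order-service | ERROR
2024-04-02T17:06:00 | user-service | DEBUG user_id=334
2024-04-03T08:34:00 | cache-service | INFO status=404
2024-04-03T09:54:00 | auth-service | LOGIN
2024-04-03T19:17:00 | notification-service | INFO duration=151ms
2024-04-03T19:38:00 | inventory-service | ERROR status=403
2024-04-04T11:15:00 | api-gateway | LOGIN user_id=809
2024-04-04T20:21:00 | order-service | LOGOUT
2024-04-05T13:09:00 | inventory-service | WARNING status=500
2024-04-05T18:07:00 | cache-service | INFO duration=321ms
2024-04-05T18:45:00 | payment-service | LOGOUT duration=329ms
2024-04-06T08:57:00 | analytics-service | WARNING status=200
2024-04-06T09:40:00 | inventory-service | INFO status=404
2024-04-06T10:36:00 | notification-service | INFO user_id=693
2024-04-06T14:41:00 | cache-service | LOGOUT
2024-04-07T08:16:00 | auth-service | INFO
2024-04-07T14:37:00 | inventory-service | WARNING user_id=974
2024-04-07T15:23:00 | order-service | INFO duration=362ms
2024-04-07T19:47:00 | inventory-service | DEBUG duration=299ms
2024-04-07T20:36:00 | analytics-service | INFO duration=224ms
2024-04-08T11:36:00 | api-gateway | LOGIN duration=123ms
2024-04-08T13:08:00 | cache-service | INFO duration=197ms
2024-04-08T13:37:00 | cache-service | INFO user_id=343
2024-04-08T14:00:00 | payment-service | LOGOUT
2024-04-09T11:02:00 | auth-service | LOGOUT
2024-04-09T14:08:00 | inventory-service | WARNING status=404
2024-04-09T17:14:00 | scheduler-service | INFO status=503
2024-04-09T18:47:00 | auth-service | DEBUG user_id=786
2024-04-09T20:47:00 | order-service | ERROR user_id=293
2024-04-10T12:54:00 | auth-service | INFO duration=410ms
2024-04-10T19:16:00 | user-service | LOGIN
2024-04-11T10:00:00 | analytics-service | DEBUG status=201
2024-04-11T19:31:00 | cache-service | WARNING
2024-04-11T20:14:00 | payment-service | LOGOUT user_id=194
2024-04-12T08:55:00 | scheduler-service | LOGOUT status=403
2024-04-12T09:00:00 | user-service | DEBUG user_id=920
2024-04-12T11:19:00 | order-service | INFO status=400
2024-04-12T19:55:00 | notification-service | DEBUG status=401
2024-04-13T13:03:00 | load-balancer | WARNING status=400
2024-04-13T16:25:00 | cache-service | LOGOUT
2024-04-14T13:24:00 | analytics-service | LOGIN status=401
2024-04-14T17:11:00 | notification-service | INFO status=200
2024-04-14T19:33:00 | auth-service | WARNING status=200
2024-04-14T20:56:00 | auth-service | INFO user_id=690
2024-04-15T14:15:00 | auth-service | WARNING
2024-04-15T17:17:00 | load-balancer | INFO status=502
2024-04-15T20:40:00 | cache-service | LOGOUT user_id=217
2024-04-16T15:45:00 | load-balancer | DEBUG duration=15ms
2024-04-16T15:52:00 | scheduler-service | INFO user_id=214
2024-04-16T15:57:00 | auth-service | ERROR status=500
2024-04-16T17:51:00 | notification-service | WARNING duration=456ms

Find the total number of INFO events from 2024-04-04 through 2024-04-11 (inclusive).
10

To filter by date range:

1. Date range: 2024-04-04 through 2024-04-11, both dates inclusive
2. Filter for INFO events whose date falls in this range
3. Count matching events: 10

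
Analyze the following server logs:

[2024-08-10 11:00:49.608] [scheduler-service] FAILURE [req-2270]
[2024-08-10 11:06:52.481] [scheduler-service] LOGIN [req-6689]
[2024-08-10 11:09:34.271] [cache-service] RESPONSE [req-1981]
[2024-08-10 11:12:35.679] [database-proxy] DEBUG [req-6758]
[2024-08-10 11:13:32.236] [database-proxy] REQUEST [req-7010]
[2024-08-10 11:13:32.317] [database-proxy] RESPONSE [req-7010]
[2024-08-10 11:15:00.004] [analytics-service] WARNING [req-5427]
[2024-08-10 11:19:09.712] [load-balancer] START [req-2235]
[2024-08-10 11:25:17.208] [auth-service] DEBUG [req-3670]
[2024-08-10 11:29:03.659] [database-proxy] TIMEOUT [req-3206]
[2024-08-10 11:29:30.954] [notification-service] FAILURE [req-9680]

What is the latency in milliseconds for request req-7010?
81

To calculate latency:

1. Find REQUEST with id req-7010: 2024-08-10 11:13:32.236
2. Find RESPONSE with id req-7010: 2024-08-10 11:13:32.317
3. Latency: 2024-08-10 11:13:32.317 - 2024-08-10 11:13:32.236 = 81ms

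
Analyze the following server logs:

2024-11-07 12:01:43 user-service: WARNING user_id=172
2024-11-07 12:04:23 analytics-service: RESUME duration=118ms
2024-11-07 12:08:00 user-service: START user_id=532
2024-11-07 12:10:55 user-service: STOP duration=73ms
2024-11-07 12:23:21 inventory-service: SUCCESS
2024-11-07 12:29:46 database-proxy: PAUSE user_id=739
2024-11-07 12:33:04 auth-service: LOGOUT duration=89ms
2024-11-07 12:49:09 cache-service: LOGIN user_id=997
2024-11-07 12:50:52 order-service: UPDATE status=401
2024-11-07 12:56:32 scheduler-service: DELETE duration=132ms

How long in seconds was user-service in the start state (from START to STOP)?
175

To calculate state duration:

1. Find START event for user-service: 2024-11-07 12:08:00
2. Find STOP event for user-service: 2024-11-07 12:10:55
3. Calculate duration: 2024-11-07 12:10:55 - 2024-11-07 12:08:00 = 175 seconds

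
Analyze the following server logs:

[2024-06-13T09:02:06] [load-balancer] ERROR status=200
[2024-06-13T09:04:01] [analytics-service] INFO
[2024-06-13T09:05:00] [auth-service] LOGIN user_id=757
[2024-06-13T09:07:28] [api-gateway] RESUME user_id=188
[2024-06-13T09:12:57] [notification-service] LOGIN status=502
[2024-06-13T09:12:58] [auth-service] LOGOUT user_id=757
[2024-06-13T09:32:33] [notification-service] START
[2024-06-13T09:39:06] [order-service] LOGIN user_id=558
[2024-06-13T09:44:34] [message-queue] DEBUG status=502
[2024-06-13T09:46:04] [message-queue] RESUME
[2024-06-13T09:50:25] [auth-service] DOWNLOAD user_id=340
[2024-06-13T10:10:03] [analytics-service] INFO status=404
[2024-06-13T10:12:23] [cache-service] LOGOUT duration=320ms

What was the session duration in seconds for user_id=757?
478

To calculate session duration:

1. Find LOGIN event for user_id=757: 2024-06-13T09:05:00
2. Find LOGOUT event for user_id=757: 2024-06-13T09:12:58
3. Session duration: 2024-06-13T09:12:58 - 2024-06-13T09:05:00 = 478 seconds (7 minutes)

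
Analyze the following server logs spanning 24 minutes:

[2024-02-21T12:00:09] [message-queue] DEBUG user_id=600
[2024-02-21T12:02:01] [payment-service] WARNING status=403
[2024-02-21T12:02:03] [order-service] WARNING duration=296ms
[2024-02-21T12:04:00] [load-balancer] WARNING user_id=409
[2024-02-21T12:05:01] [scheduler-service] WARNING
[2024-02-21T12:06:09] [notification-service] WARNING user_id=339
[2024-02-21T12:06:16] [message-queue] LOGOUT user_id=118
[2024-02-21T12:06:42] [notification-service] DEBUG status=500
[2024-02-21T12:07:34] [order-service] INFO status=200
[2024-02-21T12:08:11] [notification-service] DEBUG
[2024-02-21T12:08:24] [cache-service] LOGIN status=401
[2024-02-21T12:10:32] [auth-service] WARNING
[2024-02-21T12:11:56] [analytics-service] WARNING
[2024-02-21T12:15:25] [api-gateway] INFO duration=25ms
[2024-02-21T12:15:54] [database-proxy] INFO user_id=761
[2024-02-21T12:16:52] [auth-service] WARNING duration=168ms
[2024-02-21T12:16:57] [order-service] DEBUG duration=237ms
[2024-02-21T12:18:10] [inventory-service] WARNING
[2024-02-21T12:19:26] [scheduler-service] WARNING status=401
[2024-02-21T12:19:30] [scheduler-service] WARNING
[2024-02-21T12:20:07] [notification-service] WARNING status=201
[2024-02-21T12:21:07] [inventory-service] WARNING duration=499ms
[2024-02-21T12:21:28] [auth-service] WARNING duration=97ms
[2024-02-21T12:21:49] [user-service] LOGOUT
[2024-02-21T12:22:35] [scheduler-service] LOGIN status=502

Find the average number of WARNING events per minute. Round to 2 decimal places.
0.58

To calculate the rate:

1. Count total WARNING events: 14
2. Total time period: 24 minutes
3. Rate = 14 / 24 = 0.58 events per minute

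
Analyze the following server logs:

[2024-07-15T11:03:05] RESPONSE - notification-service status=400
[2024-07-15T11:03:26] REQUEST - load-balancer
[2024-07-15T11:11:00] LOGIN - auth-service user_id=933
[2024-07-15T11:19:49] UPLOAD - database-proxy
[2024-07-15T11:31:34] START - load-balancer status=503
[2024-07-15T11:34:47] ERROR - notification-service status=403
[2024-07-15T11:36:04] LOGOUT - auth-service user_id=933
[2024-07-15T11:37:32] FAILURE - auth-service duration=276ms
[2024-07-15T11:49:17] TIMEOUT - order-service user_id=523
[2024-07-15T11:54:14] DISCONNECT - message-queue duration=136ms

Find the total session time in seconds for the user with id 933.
1504

To calculate session duration:

1. Find LOGIN event for user_id=933: 2024-07-15T11:11:00
2. Find LOGOUT event for user_id=933: 2024-07-15T11:36:04
3. Session duration: 2024-07-15T11:36:04 - 2024-07-15T11:11:00 = 1504 seconds (25 minutes)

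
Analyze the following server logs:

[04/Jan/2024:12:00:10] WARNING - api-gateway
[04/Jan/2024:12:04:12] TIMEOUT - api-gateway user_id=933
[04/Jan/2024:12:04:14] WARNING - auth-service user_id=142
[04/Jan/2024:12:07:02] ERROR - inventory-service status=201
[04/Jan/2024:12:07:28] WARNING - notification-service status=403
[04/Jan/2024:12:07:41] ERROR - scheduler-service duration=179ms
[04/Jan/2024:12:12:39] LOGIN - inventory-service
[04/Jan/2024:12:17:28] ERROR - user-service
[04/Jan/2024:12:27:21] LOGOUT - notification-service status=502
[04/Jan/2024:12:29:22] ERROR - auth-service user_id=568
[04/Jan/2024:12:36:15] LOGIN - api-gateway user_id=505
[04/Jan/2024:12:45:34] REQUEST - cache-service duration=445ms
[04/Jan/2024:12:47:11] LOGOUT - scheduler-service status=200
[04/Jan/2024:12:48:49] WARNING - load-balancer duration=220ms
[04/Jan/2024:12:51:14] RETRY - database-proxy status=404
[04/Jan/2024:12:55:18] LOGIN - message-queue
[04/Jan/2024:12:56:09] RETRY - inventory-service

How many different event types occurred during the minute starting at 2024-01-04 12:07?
2

To count unique event types:

1. Filter events in the minute starting at 2024-01-04 12:07
2. Extract event types from matching entries
3. Count unique types: 2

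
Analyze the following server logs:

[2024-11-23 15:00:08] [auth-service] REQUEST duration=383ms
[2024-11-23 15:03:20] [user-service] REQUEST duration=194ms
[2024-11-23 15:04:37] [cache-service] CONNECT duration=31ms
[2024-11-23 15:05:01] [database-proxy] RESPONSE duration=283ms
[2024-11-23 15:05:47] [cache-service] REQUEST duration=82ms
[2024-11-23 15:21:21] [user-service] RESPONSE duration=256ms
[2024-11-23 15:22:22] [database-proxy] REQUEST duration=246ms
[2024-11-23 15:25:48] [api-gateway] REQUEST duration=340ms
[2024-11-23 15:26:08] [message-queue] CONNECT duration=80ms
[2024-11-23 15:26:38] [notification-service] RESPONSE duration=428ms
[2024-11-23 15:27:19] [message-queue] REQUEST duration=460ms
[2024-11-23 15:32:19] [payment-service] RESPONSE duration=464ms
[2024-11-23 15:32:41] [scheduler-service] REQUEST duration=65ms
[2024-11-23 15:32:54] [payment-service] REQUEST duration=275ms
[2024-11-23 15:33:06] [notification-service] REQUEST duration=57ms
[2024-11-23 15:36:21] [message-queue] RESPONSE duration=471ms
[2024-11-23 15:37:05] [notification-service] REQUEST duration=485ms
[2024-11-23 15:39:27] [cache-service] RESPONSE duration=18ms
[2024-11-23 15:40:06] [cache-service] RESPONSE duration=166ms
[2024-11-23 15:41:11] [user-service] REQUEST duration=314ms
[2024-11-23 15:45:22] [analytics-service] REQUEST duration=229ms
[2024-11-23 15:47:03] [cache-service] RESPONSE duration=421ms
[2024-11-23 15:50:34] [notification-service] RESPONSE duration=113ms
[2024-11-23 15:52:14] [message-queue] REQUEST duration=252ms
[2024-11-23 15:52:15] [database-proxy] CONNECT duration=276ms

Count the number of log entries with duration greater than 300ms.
9

To count timeouts:

1. Threshold: 300ms
2. Extract duration from each log entry
3. Count entries where duration > 300
4. Timeout count: 9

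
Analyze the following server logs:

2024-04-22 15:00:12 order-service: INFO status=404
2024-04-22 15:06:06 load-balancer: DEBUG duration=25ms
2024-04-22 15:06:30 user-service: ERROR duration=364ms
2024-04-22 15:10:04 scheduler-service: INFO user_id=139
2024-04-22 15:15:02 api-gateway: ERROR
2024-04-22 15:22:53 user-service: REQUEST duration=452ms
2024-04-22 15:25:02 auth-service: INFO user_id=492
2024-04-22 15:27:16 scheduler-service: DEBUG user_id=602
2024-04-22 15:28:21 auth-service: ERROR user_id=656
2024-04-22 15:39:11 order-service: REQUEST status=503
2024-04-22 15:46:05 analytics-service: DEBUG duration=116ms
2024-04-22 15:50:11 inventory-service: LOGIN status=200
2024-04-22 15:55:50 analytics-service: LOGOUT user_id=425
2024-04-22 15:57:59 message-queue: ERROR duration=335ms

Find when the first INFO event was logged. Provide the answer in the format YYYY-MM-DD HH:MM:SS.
2024-04-22 15:00:12

To find the first event:

1. Filter for all INFO events
2. Sort by timestamp
3. Select the first one
4. Timestamp: 2024-04-22 15:00:12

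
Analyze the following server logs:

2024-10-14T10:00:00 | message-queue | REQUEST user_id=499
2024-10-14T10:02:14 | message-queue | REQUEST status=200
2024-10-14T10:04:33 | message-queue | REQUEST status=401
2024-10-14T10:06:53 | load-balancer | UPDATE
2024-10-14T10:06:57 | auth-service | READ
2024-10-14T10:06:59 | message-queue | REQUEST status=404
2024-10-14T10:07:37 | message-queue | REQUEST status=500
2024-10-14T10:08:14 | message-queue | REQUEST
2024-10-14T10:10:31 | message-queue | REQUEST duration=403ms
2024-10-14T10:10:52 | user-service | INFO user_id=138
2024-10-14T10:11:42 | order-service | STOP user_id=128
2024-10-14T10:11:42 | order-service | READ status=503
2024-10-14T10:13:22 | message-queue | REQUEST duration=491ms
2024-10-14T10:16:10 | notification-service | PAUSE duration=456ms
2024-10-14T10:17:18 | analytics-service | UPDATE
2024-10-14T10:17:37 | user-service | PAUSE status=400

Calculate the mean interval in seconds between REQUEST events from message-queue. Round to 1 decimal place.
114.6

To calculate average interval:

1. Find all REQUEST events for message-queue in order
2. Calculate time gaps between consecutive events
3. Compute mean of gaps: 802 / 7 = 114.6 seconds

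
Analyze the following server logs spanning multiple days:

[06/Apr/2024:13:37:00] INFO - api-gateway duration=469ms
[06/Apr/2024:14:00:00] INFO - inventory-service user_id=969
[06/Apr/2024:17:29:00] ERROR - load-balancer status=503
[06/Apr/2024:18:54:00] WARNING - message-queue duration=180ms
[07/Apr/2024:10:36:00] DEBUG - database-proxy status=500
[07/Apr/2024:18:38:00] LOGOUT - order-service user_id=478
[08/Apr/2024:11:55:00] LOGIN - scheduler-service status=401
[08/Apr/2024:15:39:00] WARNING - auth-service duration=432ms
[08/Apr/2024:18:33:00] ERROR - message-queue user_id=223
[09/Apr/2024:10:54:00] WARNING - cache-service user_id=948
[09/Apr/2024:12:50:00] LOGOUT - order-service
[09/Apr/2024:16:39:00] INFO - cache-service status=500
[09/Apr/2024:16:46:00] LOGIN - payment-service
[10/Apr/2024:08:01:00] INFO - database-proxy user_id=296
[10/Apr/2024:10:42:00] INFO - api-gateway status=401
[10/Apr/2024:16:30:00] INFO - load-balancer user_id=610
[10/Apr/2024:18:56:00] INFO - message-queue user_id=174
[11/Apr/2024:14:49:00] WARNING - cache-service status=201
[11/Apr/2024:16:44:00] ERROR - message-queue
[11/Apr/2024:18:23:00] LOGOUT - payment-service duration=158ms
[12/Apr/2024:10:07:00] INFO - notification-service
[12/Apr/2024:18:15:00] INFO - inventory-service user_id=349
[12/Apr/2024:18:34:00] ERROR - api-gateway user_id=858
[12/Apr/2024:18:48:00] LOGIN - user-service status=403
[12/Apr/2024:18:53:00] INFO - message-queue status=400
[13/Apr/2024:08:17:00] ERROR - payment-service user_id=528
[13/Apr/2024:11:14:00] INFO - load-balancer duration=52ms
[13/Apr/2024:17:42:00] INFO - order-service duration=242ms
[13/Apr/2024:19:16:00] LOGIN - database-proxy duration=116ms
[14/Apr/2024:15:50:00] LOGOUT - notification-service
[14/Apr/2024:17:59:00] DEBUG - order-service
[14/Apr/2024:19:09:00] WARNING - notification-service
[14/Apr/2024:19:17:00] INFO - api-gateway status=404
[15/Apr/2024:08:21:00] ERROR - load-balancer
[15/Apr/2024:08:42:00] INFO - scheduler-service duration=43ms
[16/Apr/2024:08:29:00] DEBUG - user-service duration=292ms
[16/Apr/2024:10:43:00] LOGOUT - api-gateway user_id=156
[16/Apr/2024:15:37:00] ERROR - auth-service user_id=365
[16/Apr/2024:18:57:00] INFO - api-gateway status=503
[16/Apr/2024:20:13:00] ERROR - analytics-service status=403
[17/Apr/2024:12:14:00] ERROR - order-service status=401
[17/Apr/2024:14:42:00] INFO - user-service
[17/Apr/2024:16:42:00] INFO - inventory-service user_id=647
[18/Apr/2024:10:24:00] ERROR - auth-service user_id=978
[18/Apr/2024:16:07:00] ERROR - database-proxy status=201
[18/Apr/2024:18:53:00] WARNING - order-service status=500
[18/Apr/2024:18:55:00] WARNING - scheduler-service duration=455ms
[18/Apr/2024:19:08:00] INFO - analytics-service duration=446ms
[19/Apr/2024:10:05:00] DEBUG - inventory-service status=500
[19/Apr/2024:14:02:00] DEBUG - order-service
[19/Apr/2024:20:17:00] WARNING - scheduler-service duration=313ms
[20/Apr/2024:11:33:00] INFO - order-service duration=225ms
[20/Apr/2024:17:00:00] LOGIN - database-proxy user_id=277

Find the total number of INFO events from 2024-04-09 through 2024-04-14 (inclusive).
11

To filter by date range:

1. Date range: 2024-04-09 through 2024-04-14, both dates inclusive
2. Filter for INFO events whose date falls in this range
3. Count matching events: 11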